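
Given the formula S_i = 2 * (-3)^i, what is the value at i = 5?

S_5 = 2 * (-3)^5 = 2 * -243 = -486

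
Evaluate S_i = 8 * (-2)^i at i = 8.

S_8 = 8 * (-2)^8 = 8 * 256 = 2048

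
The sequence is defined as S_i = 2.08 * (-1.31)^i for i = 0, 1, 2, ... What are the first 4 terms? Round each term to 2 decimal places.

This is a geometric sequence.
i=0: S_0 = 2.08 * (-1.31)^0 = 2.08
i=1: S_1 = 2.08 * (-1.31)^1 ≈ -2.72
i=2: S_2 = 2.08 * (-1.31)^2 ≈ 3.57
i=3: S_3 = 2.08 * (-1.31)^3 ≈ -4.68
The first 4 terms are: [2.08, -2.72, 3.57, -4.68]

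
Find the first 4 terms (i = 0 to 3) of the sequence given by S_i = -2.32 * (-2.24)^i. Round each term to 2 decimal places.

This is a geometric sequence.
i=0: S_0 = -2.32 * (-2.24)^0 = -2.32
i=1: S_1 = -2.32 * (-2.24)^1 ≈ 5.2
i=2: S_2 = -2.32 * (-2.24)^2 ≈ -11.64
i=3: S_3 = -2.32 * (-2.24)^3 ≈ 26.08
The first 4 terms are: [-2.32, 5.2, -11.64, 26.08]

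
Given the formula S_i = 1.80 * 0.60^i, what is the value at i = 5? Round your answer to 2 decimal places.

S_5 = 1.8 * 0.6^5 ≈ 1.8 * 0.0778 ≈ 0.14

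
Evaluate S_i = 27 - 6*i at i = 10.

S_10 = 27 + -6*10 = 27 + -60 = -33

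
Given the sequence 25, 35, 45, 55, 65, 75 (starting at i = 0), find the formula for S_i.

Check differences: 35 - 25 = 10
45 - 35 = 10
Common difference d = 10.
First term a = 25.
Formula: S_i = 25 + 10*i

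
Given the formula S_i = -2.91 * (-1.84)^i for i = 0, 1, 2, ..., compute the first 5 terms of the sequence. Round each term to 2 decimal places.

This is a geometric sequence.
i=0: S_0 = -2.91 * (-1.84)^0 = -2.91
i=1: S_1 = -2.91 * (-1.84)^1 ≈ 5.35
i=2: S_2 = -2.91 * (-1.84)^2 ≈ -9.85
i=3: S_3 = -2.91 * (-1.84)^3 ≈ 18.13
i=4: S_4 = -2.91 * (-1.84)^4 ≈ -33.36
The first 5 terms are: [-2.91, 5.35, -9.85, 18.13, -33.36]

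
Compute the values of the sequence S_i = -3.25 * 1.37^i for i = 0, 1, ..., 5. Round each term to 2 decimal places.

This is a geometric sequence.
i=0: S_0 = -3.25 * 1.37^0 = -3.25
i=1: S_1 = -3.25 * 1.37^1 ≈ -4.45
i=2: S_2 = -3.25 * 1.37^2 ≈ -6.1
i=3: S_3 = -3.25 * 1.37^3 ≈ -8.36
i=4: S_4 = -3.25 * 1.37^4 ≈ -11.45
i=5: S_5 = -3.25 * 1.37^5 ≈ -15.69
The first 6 terms are: [-3.25, -4.45, -6.1, -8.36, -11.45, -15.69]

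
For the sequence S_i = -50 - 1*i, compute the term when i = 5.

S_5 = -50 + -1*5 = -50 + -5 = -55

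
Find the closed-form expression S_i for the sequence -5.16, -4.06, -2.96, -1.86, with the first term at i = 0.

Check differences: -4.06 - -5.16 = 1.1
-2.96 - -4.06 = 1.1
Common difference d = 1.1.
First term a = -5.16.
Formula: S_i = -5.16 + 1.10*i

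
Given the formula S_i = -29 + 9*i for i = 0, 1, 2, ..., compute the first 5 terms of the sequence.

This is an arithmetic sequence.
i=0: S_0 = -29 + 9*0 = -29
i=1: S_1 = -29 + 9*1 = -20
i=2: S_2 = -29 + 9*2 = -11
i=3: S_3 = -29 + 9*3 = -2
i=4: S_4 = -29 + 9*4 = 7
The first 5 terms are: [-29, -20, -11, -2, 7]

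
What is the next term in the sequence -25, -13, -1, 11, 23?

Differences: -13 - -25 = 12
This is an arithmetic sequence with common difference d = 12.
Next term = 23 + 12 = 35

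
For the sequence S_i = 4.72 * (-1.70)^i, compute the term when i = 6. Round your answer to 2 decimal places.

S_6 = 4.72 * (-1.7)^6 ≈ 4.72 * 24.1376 ≈ 113.93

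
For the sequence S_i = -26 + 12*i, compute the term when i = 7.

S_7 = -26 + 12*7 = -26 + 84 = 58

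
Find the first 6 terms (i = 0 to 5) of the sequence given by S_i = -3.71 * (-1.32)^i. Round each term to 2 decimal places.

This is a geometric sequence.
i=0: S_0 = -3.71 * (-1.32)^0 = -3.71
i=1: S_1 = -3.71 * (-1.32)^1 ≈ 4.9
i=2: S_2 = -3.71 * (-1.32)^2 ≈ -6.46
i=3: S_3 = -3.71 * (-1.32)^3 ≈ 8.53
i=4: S_4 = -3.71 * (-1.32)^4 ≈ -11.26
i=5: S_5 = -3.71 * (-1.32)^5 ≈ 14.87
The first 6 terms are: [-3.71, 4.9, -6.46, 8.53, -11.26, 14.87]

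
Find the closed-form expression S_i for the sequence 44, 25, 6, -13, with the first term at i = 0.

Check differences: 25 - 44 = -19
6 - 25 = -19
Common difference d = -19.
First term a = 44.
Formula: S_i = 44 - 19*i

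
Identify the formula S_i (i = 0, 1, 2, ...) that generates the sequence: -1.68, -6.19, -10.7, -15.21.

Check differences: -6.19 - -1.68 = -4.51
-10.7 - -6.19 = -4.51
Common difference d = -4.51.
First term a = -1.68.
Formula: S_i = -1.68 - 4.51*i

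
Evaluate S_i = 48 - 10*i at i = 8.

S_8 = 48 + -10*8 = 48 + -80 = -32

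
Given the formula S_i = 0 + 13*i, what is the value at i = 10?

S_10 = 0 + 13*10 = 0 + 130 = 130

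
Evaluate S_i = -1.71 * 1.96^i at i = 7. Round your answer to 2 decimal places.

S_7 = -1.71 * 1.96^7 ≈ -1.71 * 111.1201 ≈ -190.02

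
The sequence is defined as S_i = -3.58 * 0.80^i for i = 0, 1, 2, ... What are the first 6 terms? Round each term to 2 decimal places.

This is a geometric sequence.
i=0: S_0 = -3.58 * 0.8^0 = -3.58
i=1: S_1 = -3.58 * 0.8^1 ≈ -2.86
i=2: S_2 = -3.58 * 0.8^2 ≈ -2.29
i=3: S_3 = -3.58 * 0.8^3 ≈ -1.83
i=4: S_4 = -3.58 * 0.8^4 ≈ -1.47
i=5: S_5 = -3.58 * 0.8^5 ≈ -1.17
The first 6 terms are: [-3.58, -2.86, -2.29, -1.83, -1.47, -1.17]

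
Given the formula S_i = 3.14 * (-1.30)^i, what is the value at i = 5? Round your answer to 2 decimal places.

S_5 = 3.14 * (-1.3)^5 ≈ 3.14 * -3.7129 ≈ -11.66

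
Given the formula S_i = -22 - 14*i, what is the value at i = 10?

S_10 = -22 + -14*10 = -22 + -140 = -162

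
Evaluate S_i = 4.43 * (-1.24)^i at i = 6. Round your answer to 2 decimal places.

S_6 = 4.43 * (-1.24)^6 ≈ 4.43 * 3.6352 ≈ 16.1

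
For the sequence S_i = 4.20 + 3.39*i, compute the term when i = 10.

S_10 = 4.2 + 3.39*10 = 4.2 + 33.9 = 38.1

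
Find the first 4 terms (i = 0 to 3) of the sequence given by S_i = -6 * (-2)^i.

This is a geometric sequence.
i=0: S_0 = -6 * (-2)^0 = -6
i=1: S_1 = -6 * (-2)^1 = 12
i=2: S_2 = -6 * (-2)^2 = -24
i=3: S_3 = -6 * (-2)^3 = 48
The first 4 terms are: [-6, 12, -24, 48]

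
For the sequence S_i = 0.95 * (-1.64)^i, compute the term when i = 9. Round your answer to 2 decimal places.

S_9 = 0.95 * (-1.64)^9 ≈ 0.95 * -85.8212 ≈ -81.53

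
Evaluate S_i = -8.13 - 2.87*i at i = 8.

S_8 = -8.13 + -2.87*8 = -8.13 + -22.96 = -31.09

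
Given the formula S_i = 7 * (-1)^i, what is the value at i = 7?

S_7 = 7 * (-1)^7 = 7 * -1 = -7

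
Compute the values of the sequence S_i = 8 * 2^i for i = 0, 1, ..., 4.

This is a geometric sequence.
i=0: S_0 = 8 * 2^0 = 8
i=1: S_1 = 8 * 2^1 = 16
i=2: S_2 = 8 * 2^2 = 32
i=3: S_3 = 8 * 2^3 = 64
i=4: S_4 = 8 * 2^4 = 128
The first 5 terms are: [8, 16, 32, 64, 128]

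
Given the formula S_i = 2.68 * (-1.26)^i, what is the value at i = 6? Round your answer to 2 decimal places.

S_6 = 2.68 * (-1.26)^6 ≈ 2.68 * 4.0015 ≈ 10.72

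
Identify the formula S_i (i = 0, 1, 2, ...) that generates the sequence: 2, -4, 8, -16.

Check ratios: -4 / 2 = -2.0
Common ratio r = -2.
First term a = 2.
Formula: S_i = 2 * (-2)^i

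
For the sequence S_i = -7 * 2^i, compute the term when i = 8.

S_8 = -7 * 2^8 = -7 * 256 = -1792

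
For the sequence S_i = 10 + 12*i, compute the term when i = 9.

S_9 = 10 + 12*9 = 10 + 108 = 118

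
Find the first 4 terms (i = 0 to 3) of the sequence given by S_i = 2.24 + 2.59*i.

This is an arithmetic sequence.
i=0: S_0 = 2.24 + 2.59*0 = 2.24
i=1: S_1 = 2.24 + 2.59*1 = 4.83
i=2: S_2 = 2.24 + 2.59*2 = 7.42
i=3: S_3 = 2.24 + 2.59*3 = 10.01
The first 4 terms are: [2.24, 4.83, 7.42, 10.01]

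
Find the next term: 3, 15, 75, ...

Ratios: 15 / 3 = 5.0
This is a geometric sequence with common ratio r = 5.
Next term = 75 * 5 = 375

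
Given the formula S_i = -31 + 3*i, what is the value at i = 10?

S_10 = -31 + 3*10 = -31 + 30 = -1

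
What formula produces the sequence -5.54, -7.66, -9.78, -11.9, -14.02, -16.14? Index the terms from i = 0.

Check differences: -7.66 - -5.54 = -2.12
-9.78 - -7.66 = -2.12
Common difference d = -2.12.
First term a = -5.54.
Formula: S_i = -5.54 - 2.12*i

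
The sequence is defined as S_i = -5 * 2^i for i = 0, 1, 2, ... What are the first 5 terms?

This is a geometric sequence.
i=0: S_0 = -5 * 2^0 = -5
i=1: S_1 = -5 * 2^1 = -10
i=2: S_2 = -5 * 2^2 = -20
i=3: S_3 = -5 * 2^3 = -40
i=4: S_4 = -5 * 2^4 = -80
The first 5 terms are: [-5, -10, -20, -40, -80]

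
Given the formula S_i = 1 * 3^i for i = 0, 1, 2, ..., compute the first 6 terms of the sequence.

This is a geometric sequence.
i=0: S_0 = 1 * 3^0 = 1
i=1: S_1 = 1 * 3^1 = 3
i=2: S_2 = 1 * 3^2 = 9
i=3: S_3 = 1 * 3^3 = 27
i=4: S_4 = 1 * 3^4 = 81
i=5: S_5 = 1 * 3^5 = 243
The first 6 terms are: [1, 3, 9, 27, 81, 243]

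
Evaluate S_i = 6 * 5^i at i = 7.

S_7 = 6 * 5^7 = 6 * 78125 = 468750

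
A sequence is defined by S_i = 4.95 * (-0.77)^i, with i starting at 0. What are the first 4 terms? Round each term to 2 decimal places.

This is a geometric sequence.
i=0: S_0 = 4.95 * (-0.77)^0 = 4.95
i=1: S_1 = 4.95 * (-0.77)^1 ≈ -3.81
i=2: S_2 = 4.95 * (-0.77)^2 ≈ 2.93
i=3: S_3 = 4.95 * (-0.77)^3 ≈ -2.26
The first 4 terms are: [4.95, -3.81, 2.93, -2.26]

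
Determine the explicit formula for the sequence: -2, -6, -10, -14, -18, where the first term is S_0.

Check differences: -6 - -2 = -4
-10 - -6 = -4
Common difference d = -4.
First term a = -2.
Formula: S_i = -2 - 4*i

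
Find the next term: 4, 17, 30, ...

Differences: 17 - 4 = 13
This is an arithmetic sequence with common difference d = 13.
Next term = 30 + 13 = 43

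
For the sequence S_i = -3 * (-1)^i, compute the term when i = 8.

S_8 = -3 * (-1)^8 = -3 * 1 = -3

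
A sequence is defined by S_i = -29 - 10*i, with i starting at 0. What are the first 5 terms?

This is an arithmetic sequence.
i=0: S_0 = -29 + -10*0 = -29
i=1: S_1 = -29 + -10*1 = -39
i=2: S_2 = -29 + -10*2 = -49
i=3: S_3 = -29 + -10*3 = -59
i=4: S_4 = -29 + -10*4 = -69
The first 5 terms are: [-29, -39, -49, -59, -69]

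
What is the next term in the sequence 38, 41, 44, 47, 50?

Differences: 41 - 38 = 3
This is an arithmetic sequence with common difference d = 3.
Next term = 50 + 3 = 53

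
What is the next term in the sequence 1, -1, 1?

Ratios: -1 / 1 = -1.0
This is a geometric sequence with common ratio r = -1.
Next term = 1 * -1 = -1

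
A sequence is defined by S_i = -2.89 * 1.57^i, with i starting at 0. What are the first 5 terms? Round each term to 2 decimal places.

This is a geometric sequence.
i=0: S_0 = -2.89 * 1.57^0 = -2.89
i=1: S_1 = -2.89 * 1.57^1 ≈ -4.54
i=2: S_2 = -2.89 * 1.57^2 ≈ -7.12
i=3: S_3 = -2.89 * 1.57^3 ≈ -11.18
i=4: S_4 = -2.89 * 1.57^4 ≈ -17.56
The first 5 terms are: [-2.89, -4.54, -7.12, -11.18, -17.56]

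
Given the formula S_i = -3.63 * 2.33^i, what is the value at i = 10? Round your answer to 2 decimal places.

S_10 = -3.63 * 2.33^10 ≈ -3.63 * 4715.8416 ≈ -17118.51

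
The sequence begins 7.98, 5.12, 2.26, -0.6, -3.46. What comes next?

Differences: 5.12 - 7.98 = -2.86
This is an arithmetic sequence with common difference d = -2.86.
Next term = -3.46 + -2.86 = -6.32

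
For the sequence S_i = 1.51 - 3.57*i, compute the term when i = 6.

S_6 = 1.51 + -3.57*6 = 1.51 + -21.42 = -19.91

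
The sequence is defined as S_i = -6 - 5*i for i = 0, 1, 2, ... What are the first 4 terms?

This is an arithmetic sequence.
i=0: S_0 = -6 + -5*0 = -6
i=1: S_1 = -6 + -5*1 = -11
i=2: S_2 = -6 + -5*2 = -16
i=3: S_3 = -6 + -5*3 = -21
The first 4 terms are: [-6, -11, -16, -21]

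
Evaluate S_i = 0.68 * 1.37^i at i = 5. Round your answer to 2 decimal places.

S_5 = 0.68 * 1.37^5 ≈ 0.68 * 4.8262 ≈ 3.28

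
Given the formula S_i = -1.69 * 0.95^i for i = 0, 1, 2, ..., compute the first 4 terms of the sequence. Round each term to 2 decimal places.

This is a geometric sequence.
i=0: S_0 = -1.69 * 0.95^0 = -1.69
i=1: S_1 = -1.69 * 0.95^1 ≈ -1.61
i=2: S_2 = -1.69 * 0.95^2 ≈ -1.53
i=3: S_3 = -1.69 * 0.95^3 ≈ -1.45
The first 4 terms are: [-1.69, -1.61, -1.53, -1.45]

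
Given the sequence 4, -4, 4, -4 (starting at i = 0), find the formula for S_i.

Check ratios: -4 / 4 = -1.0
Common ratio r = -1.
First term a = 4.
Formula: S_i = 4 * (-1)^i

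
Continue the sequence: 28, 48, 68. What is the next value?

Differences: 48 - 28 = 20
This is an arithmetic sequence with common difference d = 20.
Next term = 68 + 20 = 88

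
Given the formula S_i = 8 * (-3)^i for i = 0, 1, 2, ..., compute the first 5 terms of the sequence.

This is a geometric sequence.
i=0: S_0 = 8 * (-3)^0 = 8
i=1: S_1 = 8 * (-3)^1 = -24
i=2: S_2 = 8 * (-3)^2 = 72
i=3: S_3 = 8 * (-3)^3 = -216
i=4: S_4 = 8 * (-3)^4 = 648
The first 5 terms are: [8, -24, 72, -216, 648]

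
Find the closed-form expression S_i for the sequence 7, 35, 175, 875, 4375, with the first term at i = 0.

Check ratios: 35 / 7 = 5.0
Common ratio r = 5.
First term a = 7.
Formula: S_i = 7 * 5^i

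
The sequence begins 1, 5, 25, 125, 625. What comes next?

Ratios: 5 / 1 = 5.0
This is a geometric sequence with common ratio r = 5.
Next term = 625 * 5 = 3125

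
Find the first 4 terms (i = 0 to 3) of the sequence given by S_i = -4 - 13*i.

This is an arithmetic sequence.
i=0: S_0 = -4 + -13*0 = -4
i=1: S_1 = -4 + -13*1 = -17
i=2: S_2 = -4 + -13*2 = -30
i=3: S_3 = -4 + -13*3 = -43
The first 4 terms are: [-4, -17, -30, -43]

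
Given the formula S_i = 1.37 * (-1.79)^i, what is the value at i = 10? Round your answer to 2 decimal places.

S_10 = 1.37 * (-1.79)^10 ≈ 1.37 * 337.6994 ≈ 462.65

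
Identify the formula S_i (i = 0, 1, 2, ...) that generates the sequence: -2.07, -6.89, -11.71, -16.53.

Check differences: -6.89 - -2.07 = -4.82
-11.71 - -6.89 = -4.82
Common difference d = -4.82.
First term a = -2.07.
Formula: S_i = -2.07 - 4.82*i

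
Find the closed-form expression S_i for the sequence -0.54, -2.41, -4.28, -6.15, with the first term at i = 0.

Check differences: -2.41 - -0.54 = -1.87
-4.28 - -2.41 = -1.87
Common difference d = -1.87.
First term a = -0.54.
Formula: S_i = -0.54 - 1.87*i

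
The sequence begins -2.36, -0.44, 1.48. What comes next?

Differences: -0.44 - -2.36 = 1.92
This is an arithmetic sequence with common difference d = 1.92.
Next term = 1.48 + 1.92 = 3.4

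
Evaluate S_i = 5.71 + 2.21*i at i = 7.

S_7 = 5.71 + 2.21*7 = 5.71 + 15.47 = 21.18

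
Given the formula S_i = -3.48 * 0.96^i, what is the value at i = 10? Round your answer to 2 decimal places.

S_10 = -3.48 * 0.96^10 ≈ -3.48 * 0.6648 ≈ -2.31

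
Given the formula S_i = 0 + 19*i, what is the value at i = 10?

S_10 = 0 + 19*10 = 0 + 190 = 190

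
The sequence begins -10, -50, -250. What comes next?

Ratios: -50 / -10 = 5.0
This is a geometric sequence with common ratio r = 5.
Next term = -250 * 5 = -1250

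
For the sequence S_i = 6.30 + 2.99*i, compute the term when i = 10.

S_10 = 6.3 + 2.99*10 = 6.3 + 29.9 = 36.2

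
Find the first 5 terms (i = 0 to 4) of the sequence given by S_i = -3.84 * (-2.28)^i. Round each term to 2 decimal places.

This is a geometric sequence.
i=0: S_0 = -3.84 * (-2.28)^0 = -3.84
i=1: S_1 = -3.84 * (-2.28)^1 ≈ 8.76
i=2: S_2 = -3.84 * (-2.28)^2 ≈ -19.96
i=3: S_3 = -3.84 * (-2.28)^3 ≈ 45.51
i=4: S_4 = -3.84 * (-2.28)^4 ≈ -103.77
The first 5 terms are: [-3.84, 8.76, -19.96, 45.51, -103.77]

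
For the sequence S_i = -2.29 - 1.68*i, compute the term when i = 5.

S_5 = -2.29 + -1.68*5 = -2.29 + -8.4 = -10.69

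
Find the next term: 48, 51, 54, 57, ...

Differences: 51 - 48 = 3
This is an arithmetic sequence with common difference d = 3.
Next term = 57 + 3 = 60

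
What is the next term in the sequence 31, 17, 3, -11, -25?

Differences: 17 - 31 = -14
This is an arithmetic sequence with common difference d = -14.
Next term = -25 + -14 = -39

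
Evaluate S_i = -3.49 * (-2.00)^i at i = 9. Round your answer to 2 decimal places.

S_9 = -3.49 * (-2.0)^9 = -3.49 * -512 = 1786.88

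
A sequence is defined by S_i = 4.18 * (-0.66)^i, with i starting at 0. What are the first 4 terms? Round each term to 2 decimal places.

This is a geometric sequence.
i=0: S_0 = 4.18 * (-0.66)^0 = 4.18
i=1: S_1 = 4.18 * (-0.66)^1 ≈ -2.76
i=2: S_2 = 4.18 * (-0.66)^2 ≈ 1.82
i=3: S_3 = 4.18 * (-0.66)^3 ≈ -1.2
The first 4 terms are: [4.18, -2.76, 1.82, -1.2]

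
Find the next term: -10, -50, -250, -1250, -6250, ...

Ratios: -50 / -10 = 5.0
This is a geometric sequence with common ratio r = 5.
Next term = -6250 * 5 = -31250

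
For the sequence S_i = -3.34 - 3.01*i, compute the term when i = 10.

S_10 = -3.34 + -3.01*10 = -3.34 + -30.1 = -33.44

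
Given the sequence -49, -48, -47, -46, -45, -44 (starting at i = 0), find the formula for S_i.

Check differences: -48 - -49 = 1
-47 - -48 = 1
Common difference d = 1.
First term a = -49.
Formula: S_i = -49 + 1*i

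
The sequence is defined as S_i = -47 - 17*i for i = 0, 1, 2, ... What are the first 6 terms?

This is an arithmetic sequence.
i=0: S_0 = -47 + -17*0 = -47
i=1: S_1 = -47 + -17*1 = -64
i=2: S_2 = -47 + -17*2 = -81
i=3: S_3 = -47 + -17*3 = -98
i=4: S_4 = -47 + -17*4 = -115
i=5: S_5 = -47 + -17*5 = -132
The first 6 terms are: [-47, -64, -81, -98, -115, -132]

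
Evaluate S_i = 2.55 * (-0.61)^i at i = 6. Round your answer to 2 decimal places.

S_6 = 2.55 * (-0.61)^6 ≈ 2.55 * 0.0515 ≈ 0.13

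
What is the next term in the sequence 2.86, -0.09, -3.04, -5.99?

Differences: -0.09 - 2.86 = -2.95
This is an arithmetic sequence with common difference d = -2.95.
Next term = -5.99 + -2.95 = -8.94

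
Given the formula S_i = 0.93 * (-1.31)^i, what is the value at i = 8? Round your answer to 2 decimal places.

S_8 = 0.93 * (-1.31)^8 ≈ 0.93 * 8.673 ≈ 8.07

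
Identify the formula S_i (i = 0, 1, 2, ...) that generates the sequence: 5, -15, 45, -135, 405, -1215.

Check ratios: -15 / 5 = -3.0
Common ratio r = -3.
First term a = 5.
Formula: S_i = 5 * (-3)^i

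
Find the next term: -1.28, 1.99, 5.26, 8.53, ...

Differences: 1.99 - -1.28 = 3.27
This is an arithmetic sequence with common difference d = 3.27.
Next term = 8.53 + 3.27 = 11.8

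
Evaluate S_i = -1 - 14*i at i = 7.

S_7 = -1 + -14*7 = -1 + -98 = -99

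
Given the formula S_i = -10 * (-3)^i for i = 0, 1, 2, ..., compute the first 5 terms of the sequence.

This is a geometric sequence.
i=0: S_0 = -10 * (-3)^0 = -10
i=1: S_1 = -10 * (-3)^1 = 30
i=2: S_2 = -10 * (-3)^2 = -90
i=3: S_3 = -10 * (-3)^3 = 270
i=4: S_4 = -10 * (-3)^4 = -810
The first 5 terms are: [-10, 30, -90, 270, -810]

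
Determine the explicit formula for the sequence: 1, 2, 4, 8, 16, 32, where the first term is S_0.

Check ratios: 2 / 1 = 2.0
Common ratio r = 2.
First term a = 1.
Formula: S_i = 1 * 2^i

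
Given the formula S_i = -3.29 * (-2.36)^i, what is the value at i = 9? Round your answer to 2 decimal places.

S_9 = -3.29 * (-2.36)^9 ≈ -3.29 * -2270.9524 ≈ 7471.43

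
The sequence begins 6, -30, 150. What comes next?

Ratios: -30 / 6 = -5.0
This is a geometric sequence with common ratio r = -5.
Next term = 150 * -5 = -750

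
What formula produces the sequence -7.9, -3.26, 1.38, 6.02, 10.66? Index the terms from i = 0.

Check differences: -3.26 - -7.9 = 4.64
1.38 - -3.26 = 4.64
Common difference d = 4.64.
First term a = -7.9.
Formula: S_i = -7.90 + 4.64*i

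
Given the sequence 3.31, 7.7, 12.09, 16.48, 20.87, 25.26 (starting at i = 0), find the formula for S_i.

Check differences: 7.7 - 3.31 = 4.39
12.09 - 7.7 = 4.39
Common difference d = 4.39.
First term a = 3.31.
Formula: S_i = 3.31 + 4.39*i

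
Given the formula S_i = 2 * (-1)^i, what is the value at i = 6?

S_6 = 2 * (-1)^6 = 2 * 1 = 2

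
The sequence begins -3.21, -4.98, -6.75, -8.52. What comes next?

Differences: -4.98 - -3.21 = -1.77
This is an arithmetic sequence with common difference d = -1.77.
Next term = -8.52 + -1.77 = -10.29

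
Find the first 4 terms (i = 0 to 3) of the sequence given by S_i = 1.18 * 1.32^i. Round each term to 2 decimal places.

This is a geometric sequence.
i=0: S_0 = 1.18 * 1.32^0 = 1.18
i=1: S_1 = 1.18 * 1.32^1 ≈ 1.56
i=2: S_2 = 1.18 * 1.32^2 ≈ 2.06
i=3: S_3 = 1.18 * 1.32^3 ≈ 2.71
The first 4 terms are: [1.18, 1.56, 2.06, 2.71]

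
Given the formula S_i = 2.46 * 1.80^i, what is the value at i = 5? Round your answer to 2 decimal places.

S_5 = 2.46 * 1.8^5 ≈ 2.46 * 18.8957 ≈ 46.48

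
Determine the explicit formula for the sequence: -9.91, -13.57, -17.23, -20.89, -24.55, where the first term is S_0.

Check differences: -13.57 - -9.91 = -3.66
-17.23 - -13.57 = -3.66
Common difference d = -3.66.
First term a = -9.91.
Formula: S_i = -9.91 - 3.66*i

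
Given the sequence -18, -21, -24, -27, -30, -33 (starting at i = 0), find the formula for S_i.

Check differences: -21 - -18 = -3
-24 - -21 = -3
Common difference d = -3.
First term a = -18.
Formula: S_i = -18 - 3*i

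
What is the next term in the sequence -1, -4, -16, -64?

Ratios: -4 / -1 = 4.0
This is a geometric sequence with common ratio r = 4.
Next term = -64 * 4 = -256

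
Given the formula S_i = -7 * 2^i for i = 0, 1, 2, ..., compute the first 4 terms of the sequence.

This is a geometric sequence.
i=0: S_0 = -7 * 2^0 = -7
i=1: S_1 = -7 * 2^1 = -14
i=2: S_2 = -7 * 2^2 = -28
i=3: S_3 = -7 * 2^3 = -56
The first 4 terms are: [-7, -14, -28, -56]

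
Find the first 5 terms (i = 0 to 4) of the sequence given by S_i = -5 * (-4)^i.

This is a geometric sequence.
i=0: S_0 = -5 * (-4)^0 = -5
i=1: S_1 = -5 * (-4)^1 = 20
i=2: S_2 = -5 * (-4)^2 = -80
i=3: S_3 = -5 * (-4)^3 = 320
i=4: S_4 = -5 * (-4)^4 = -1280
The first 5 terms are: [-5, 20, -80, 320, -1280]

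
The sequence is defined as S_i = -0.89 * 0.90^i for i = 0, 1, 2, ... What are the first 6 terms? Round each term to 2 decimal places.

This is a geometric sequence.
i=0: S_0 = -0.89 * 0.9^0 = -0.89
i=1: S_1 = -0.89 * 0.9^1 ≈ -0.8
i=2: S_2 = -0.89 * 0.9^2 ≈ -0.72
i=3: S_3 = -0.89 * 0.9^3 ≈ -0.65
i=4: S_4 = -0.89 * 0.9^4 ≈ -0.58
i=5: S_5 = -0.89 * 0.9^5 ≈ -0.53
The first 6 terms are: [-0.89, -0.8, -0.72, -0.65, -0.58, -0.53]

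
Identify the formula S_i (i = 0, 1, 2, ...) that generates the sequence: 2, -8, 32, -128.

Check ratios: -8 / 2 = -4.0
Common ratio r = -4.
First term a = 2.
Formula: S_i = 2 * (-4)^i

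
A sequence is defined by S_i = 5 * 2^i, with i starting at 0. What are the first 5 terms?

This is a geometric sequence.
i=0: S_0 = 5 * 2^0 = 5
i=1: S_1 = 5 * 2^1 = 10
i=2: S_2 = 5 * 2^2 = 20
i=3: S_3 = 5 * 2^3 = 40
i=4: S_4 = 5 * 2^4 = 80
The first 5 terms are: [5, 10, 20, 40, 80]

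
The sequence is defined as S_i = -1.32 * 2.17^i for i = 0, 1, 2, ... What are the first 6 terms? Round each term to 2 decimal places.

This is a geometric sequence.
i=0: S_0 = -1.32 * 2.17^0 = -1.32
i=1: S_1 = -1.32 * 2.17^1 ≈ -2.86
i=2: S_2 = -1.32 * 2.17^2 ≈ -6.22
i=3: S_3 = -1.32 * 2.17^3 ≈ -13.49
i=4: S_4 = -1.32 * 2.17^4 ≈ -29.27
i=5: S_5 = -1.32 * 2.17^5 ≈ -63.51
The first 6 terms are: [-1.32, -2.86, -6.22, -13.49, -29.27, -63.51]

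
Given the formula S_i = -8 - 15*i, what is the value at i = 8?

S_8 = -8 + -15*8 = -8 + -120 = -128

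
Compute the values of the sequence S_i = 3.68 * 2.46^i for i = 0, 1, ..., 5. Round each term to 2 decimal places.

This is a geometric sequence.
i=0: S_0 = 3.68 * 2.46^0 = 3.68
i=1: S_1 = 3.68 * 2.46^1 ≈ 9.05
i=2: S_2 = 3.68 * 2.46^2 ≈ 22.27
i=3: S_3 = 3.68 * 2.46^3 ≈ 54.78
i=4: S_4 = 3.68 * 2.46^4 ≈ 134.77
i=5: S_5 = 3.68 * 2.46^5 ≈ 331.53
The first 6 terms are: [3.68, 9.05, 22.27, 54.78, 134.77, 331.53]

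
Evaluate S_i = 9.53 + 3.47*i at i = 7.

S_7 = 9.53 + 3.47*7 = 9.53 + 24.29 = 33.82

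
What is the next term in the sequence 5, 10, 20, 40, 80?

Ratios: 10 / 5 = 2.0
This is a geometric sequence with common ratio r = 2.
Next term = 80 * 2 = 160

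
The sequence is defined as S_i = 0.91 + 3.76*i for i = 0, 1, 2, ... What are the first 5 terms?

This is an arithmetic sequence.
i=0: S_0 = 0.91 + 3.76*0 = 0.91
i=1: S_1 = 0.91 + 3.76*1 = 4.67
i=2: S_2 = 0.91 + 3.76*2 = 8.43
i=3: S_3 = 0.91 + 3.76*3 = 12.19
i=4: S_4 = 0.91 + 3.76*4 = 15.95
The first 5 terms are: [0.91, 4.67, 8.43, 12.19, 15.95]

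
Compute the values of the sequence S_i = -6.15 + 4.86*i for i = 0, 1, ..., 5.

This is an arithmetic sequence.
i=0: S_0 = -6.15 + 4.86*0 = -6.15
i=1: S_1 = -6.15 + 4.86*1 = -1.29
i=2: S_2 = -6.15 + 4.86*2 = 3.57
i=3: S_3 = -6.15 + 4.86*3 = 8.43
i=4: S_4 = -6.15 + 4.86*4 = 13.29
i=5: S_5 = -6.15 + 4.86*5 = 18.15
The first 6 terms are: [-6.15, -1.29, 3.57, 8.43, 13.29, 18.15]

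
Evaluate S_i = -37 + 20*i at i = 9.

S_9 = -37 + 20*9 = -37 + 180 = 143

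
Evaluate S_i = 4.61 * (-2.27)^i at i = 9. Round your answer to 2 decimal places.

S_9 = 4.61 * (-2.27)^9 ≈ 4.61 * -1600.4154 ≈ -7377.91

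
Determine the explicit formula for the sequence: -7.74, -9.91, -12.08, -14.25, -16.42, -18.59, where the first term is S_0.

Check differences: -9.91 - -7.74 = -2.17
-12.08 - -9.91 = -2.17
Common difference d = -2.17.
First term a = -7.74.
Formula: S_i = -7.74 - 2.17*i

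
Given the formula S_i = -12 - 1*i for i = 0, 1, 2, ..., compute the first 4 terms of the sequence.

This is an arithmetic sequence.
i=0: S_0 = -12 + -1*0 = -12
i=1: S_1 = -12 + -1*1 = -13
i=2: S_2 = -12 + -1*2 = -14
i=3: S_3 = -12 + -1*3 = -15
The first 4 terms are: [-12, -13, -14, -15]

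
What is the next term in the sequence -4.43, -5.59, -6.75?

Differences: -5.59 - -4.43 = -1.16
This is an arithmetic sequence with common difference d = -1.16.
Next term = -6.75 + -1.16 = -7.91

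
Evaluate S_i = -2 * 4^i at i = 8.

S_8 = -2 * 4^8 = -2 * 65536 = -131072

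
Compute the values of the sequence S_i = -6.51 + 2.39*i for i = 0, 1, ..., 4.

This is an arithmetic sequence.
i=0: S_0 = -6.51 + 2.39*0 = -6.51
i=1: S_1 = -6.51 + 2.39*1 = -4.12
i=2: S_2 = -6.51 + 2.39*2 = -1.73
i=3: S_3 = -6.51 + 2.39*3 = 0.66
i=4: S_4 = -6.51 + 2.39*4 = 3.05
The first 5 terms are: [-6.51, -4.12, -1.73, 0.66, 3.05]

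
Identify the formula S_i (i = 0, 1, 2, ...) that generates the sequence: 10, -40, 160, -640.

Check ratios: -40 / 10 = -4.0
Common ratio r = -4.
First term a = 10.
Formula: S_i = 10 * (-4)^i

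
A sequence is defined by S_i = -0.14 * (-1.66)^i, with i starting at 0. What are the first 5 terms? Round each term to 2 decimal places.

This is a geometric sequence.
i=0: S_0 = -0.14 * (-1.66)^0 = -0.14
i=1: S_1 = -0.14 * (-1.66)^1 ≈ 0.23
i=2: S_2 = -0.14 * (-1.66)^2 ≈ -0.39
i=3: S_3 = -0.14 * (-1.66)^3 ≈ 0.64
i=4: S_4 = -0.14 * (-1.66)^4 ≈ -1.06
The first 5 terms are: [-0.14, 0.23, -0.39, 0.64, -1.06]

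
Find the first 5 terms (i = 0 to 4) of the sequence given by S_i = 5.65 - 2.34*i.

This is an arithmetic sequence.
i=0: S_0 = 5.65 + -2.34*0 = 5.65
i=1: S_1 = 5.65 + -2.34*1 = 3.31
i=2: S_2 = 5.65 + -2.34*2 = 0.97
i=3: S_3 = 5.65 + -2.34*3 = -1.37
i=4: S_4 = 5.65 + -2.34*4 = -3.71
The first 5 terms are: [5.65, 3.31, 0.97, -1.37, -3.71]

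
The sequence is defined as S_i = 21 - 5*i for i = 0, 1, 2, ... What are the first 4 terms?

This is an arithmetic sequence.
i=0: S_0 = 21 + -5*0 = 21
i=1: S_1 = 21 + -5*1 = 16
i=2: S_2 = 21 + -5*2 = 11
i=3: S_3 = 21 + -5*3 = 6
The first 4 terms are: [21, 16, 11, 6]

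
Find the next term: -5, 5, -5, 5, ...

Ratios: 5 / -5 = -1.0
This is a geometric sequence with common ratio r = -1.
Next term = 5 * -1 = -5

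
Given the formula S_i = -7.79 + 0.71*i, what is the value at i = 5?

S_5 = -7.79 + 0.71*5 = -7.79 + 3.55 = -4.24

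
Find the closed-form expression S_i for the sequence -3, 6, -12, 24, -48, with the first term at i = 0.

Check ratios: 6 / -3 = -2.0
Common ratio r = -2.
First term a = -3.
Formula: S_i = -3 * (-2)^i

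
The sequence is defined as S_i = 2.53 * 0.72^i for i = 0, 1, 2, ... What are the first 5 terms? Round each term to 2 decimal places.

This is a geometric sequence.
i=0: S_0 = 2.53 * 0.72^0 = 2.53
i=1: S_1 = 2.53 * 0.72^1 ≈ 1.82
i=2: S_2 = 2.53 * 0.72^2 ≈ 1.31
i=3: S_3 = 2.53 * 0.72^3 ≈ 0.94
i=4: S_4 = 2.53 * 0.72^4 ≈ 0.68
The first 5 terms are: [2.53, 1.82, 1.31, 0.94, 0.68]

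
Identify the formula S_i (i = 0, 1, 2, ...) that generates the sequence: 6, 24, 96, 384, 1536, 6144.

Check ratios: 24 / 6 = 4.0
Common ratio r = 4.
First term a = 6.
Formula: S_i = 6 * 4^i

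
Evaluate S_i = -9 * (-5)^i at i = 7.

S_7 = -9 * (-5)^7 = -9 * -78125 = 703125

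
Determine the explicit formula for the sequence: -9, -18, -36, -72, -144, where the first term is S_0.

Check ratios: -18 / -9 = 2.0
Common ratio r = 2.
First term a = -9.
Formula: S_i = -9 * 2^i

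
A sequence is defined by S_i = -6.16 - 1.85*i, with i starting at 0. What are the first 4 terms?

This is an arithmetic sequence.
i=0: S_0 = -6.16 + -1.85*0 = -6.16
i=1: S_1 = -6.16 + -1.85*1 = -8.01
i=2: S_2 = -6.16 + -1.85*2 = -9.86
i=3: S_3 = -6.16 + -1.85*3 = -11.71
The first 4 terms are: [-6.16, -8.01, -9.86, -11.71]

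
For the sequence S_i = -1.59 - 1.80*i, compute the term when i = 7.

S_7 = -1.59 + -1.8*7 = -1.59 + -12.6 = -14.19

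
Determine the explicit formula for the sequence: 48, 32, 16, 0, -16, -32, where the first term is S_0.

Check differences: 32 - 48 = -16
16 - 32 = -16
Common difference d = -16.
First term a = 48.
Formula: S_i = 48 - 16*i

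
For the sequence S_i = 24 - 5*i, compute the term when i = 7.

S_7 = 24 + -5*7 = 24 + -35 = -11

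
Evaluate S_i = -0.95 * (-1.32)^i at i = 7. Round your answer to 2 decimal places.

S_7 = -0.95 * (-1.32)^7 ≈ -0.95 * -6.9826 ≈ 6.63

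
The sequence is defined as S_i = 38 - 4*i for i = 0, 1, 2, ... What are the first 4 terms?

This is an arithmetic sequence.
i=0: S_0 = 38 + -4*0 = 38
i=1: S_1 = 38 + -4*1 = 34
i=2: S_2 = 38 + -4*2 = 30
i=3: S_3 = 38 + -4*3 = 26
The first 4 terms are: [38, 34, 30, 26]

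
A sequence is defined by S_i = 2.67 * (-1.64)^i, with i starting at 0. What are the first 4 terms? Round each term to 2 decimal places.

This is a geometric sequence.
i=0: S_0 = 2.67 * (-1.64)^0 = 2.67
i=1: S_1 = 2.67 * (-1.64)^1 ≈ -4.38
i=2: S_2 = 2.67 * (-1.64)^2 ≈ 7.18
i=3: S_3 = 2.67 * (-1.64)^3 ≈ -11.78
The first 4 terms are: [2.67, -4.38, 7.18, -11.78]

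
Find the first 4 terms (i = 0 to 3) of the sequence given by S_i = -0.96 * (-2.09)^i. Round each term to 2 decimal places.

This is a geometric sequence.
i=0: S_0 = -0.96 * (-2.09)^0 = -0.96
i=1: S_1 = -0.96 * (-2.09)^1 ≈ 2.01
i=2: S_2 = -0.96 * (-2.09)^2 ≈ -4.19
i=3: S_3 = -0.96 * (-2.09)^3 ≈ 8.76
The first 4 terms are: [-0.96, 2.01, -4.19, 8.76]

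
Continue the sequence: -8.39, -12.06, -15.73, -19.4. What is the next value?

Differences: -12.06 - -8.39 = -3.67
This is an arithmetic sequence with common difference d = -3.67.
Next term = -19.4 + -3.67 = -23.07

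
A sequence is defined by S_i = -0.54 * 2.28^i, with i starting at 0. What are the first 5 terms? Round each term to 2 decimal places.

This is a geometric sequence.
i=0: S_0 = -0.54 * 2.28^0 = -0.54
i=1: S_1 = -0.54 * 2.28^1 ≈ -1.23
i=2: S_2 = -0.54 * 2.28^2 ≈ -2.81
i=3: S_3 = -0.54 * 2.28^3 ≈ -6.4
i=4: S_4 = -0.54 * 2.28^4 ≈ -14.59
The first 5 terms are: [-0.54, -1.23, -2.81, -6.4, -14.59]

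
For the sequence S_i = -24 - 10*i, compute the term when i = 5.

S_5 = -24 + -10*5 = -24 + -50 = -74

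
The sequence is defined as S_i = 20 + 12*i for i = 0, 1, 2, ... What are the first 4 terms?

This is an arithmetic sequence.
i=0: S_0 = 20 + 12*0 = 20
i=1: S_1 = 20 + 12*1 = 32
i=2: S_2 = 20 + 12*2 = 44
i=3: S_3 = 20 + 12*3 = 56
The first 4 terms are: [20, 32, 44, 56]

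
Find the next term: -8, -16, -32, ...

Ratios: -16 / -8 = 2.0
This is a geometric sequence with common ratio r = 2.
Next term = -32 * 2 = -64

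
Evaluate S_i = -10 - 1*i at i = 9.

S_9 = -10 + -1*9 = -10 + -9 = -19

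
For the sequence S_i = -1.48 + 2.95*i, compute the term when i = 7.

S_7 = -1.48 + 2.95*7 = -1.48 + 20.65 = 19.17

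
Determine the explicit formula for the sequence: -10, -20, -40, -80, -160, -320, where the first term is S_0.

Check ratios: -20 / -10 = 2.0
Common ratio r = 2.
First term a = -10.
Formula: S_i = -10 * 2^i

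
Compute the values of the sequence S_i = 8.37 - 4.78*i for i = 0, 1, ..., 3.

This is an arithmetic sequence.
i=0: S_0 = 8.37 + -4.78*0 = 8.37
i=1: S_1 = 8.37 + -4.78*1 = 3.59
i=2: S_2 = 8.37 + -4.78*2 = -1.19
i=3: S_3 = 8.37 + -4.78*3 = -5.97
The first 4 terms are: [8.37, 3.59, -1.19, -5.97]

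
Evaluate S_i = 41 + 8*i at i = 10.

S_10 = 41 + 8*10 = 41 + 80 = 121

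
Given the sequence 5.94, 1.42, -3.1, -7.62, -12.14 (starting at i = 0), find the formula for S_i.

Check differences: 1.42 - 5.94 = -4.52
-3.1 - 1.42 = -4.52
Common difference d = -4.52.
First term a = 5.94.
Formula: S_i = 5.94 - 4.52*i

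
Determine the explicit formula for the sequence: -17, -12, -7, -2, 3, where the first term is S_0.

Check differences: -12 - -17 = 5
-7 - -12 = 5
Common difference d = 5.
First term a = -17.
Formula: S_i = -17 + 5*i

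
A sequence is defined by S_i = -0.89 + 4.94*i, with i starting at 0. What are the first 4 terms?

This is an arithmetic sequence.
i=0: S_0 = -0.89 + 4.94*0 = -0.89
i=1: S_1 = -0.89 + 4.94*1 = 4.05
i=2: S_2 = -0.89 + 4.94*2 = 8.99
i=3: S_3 = -0.89 + 4.94*3 = 13.93
The first 4 terms are: [-0.89, 4.05, 8.99, 13.93]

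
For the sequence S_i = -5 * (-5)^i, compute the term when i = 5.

S_5 = -5 * (-5)^5 = -5 * -3125 = 15625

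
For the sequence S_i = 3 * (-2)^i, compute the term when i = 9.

S_9 = 3 * (-2)^9 = 3 * -512 = -1536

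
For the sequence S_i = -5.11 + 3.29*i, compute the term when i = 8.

S_8 = -5.11 + 3.29*8 = -5.11 + 26.32 = 21.21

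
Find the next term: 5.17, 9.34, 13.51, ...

Differences: 9.34 - 5.17 = 4.17
This is an arithmetic sequence with common difference d = 4.17.
Next term = 13.51 + 4.17 = 17.68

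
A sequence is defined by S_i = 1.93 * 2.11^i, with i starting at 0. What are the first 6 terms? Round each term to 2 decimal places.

This is a geometric sequence.
i=0: S_0 = 1.93 * 2.11^0 = 1.93
i=1: S_1 = 1.93 * 2.11^1 ≈ 4.07
i=2: S_2 = 1.93 * 2.11^2 ≈ 8.59
i=3: S_3 = 1.93 * 2.11^3 ≈ 18.13
i=4: S_4 = 1.93 * 2.11^4 ≈ 38.25
i=5: S_5 = 1.93 * 2.11^5 ≈ 80.72
The first 6 terms are: [1.93, 4.07, 8.59, 18.13, 38.25, 80.72]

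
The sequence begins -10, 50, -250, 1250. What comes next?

Ratios: 50 / -10 = -5.0
This is a geometric sequence with common ratio r = -5.
Next term = 1250 * -5 = -6250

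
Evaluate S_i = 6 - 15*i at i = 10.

S_10 = 6 + -15*10 = 6 + -150 = -144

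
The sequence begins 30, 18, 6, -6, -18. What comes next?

Differences: 18 - 30 = -12
This is an arithmetic sequence with common difference d = -12.
Next term = -18 + -12 = -30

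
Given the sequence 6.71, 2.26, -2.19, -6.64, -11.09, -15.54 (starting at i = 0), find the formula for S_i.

Check differences: 2.26 - 6.71 = -4.45
-2.19 - 2.26 = -4.45
Common difference d = -4.45.
First term a = 6.71.
Formula: S_i = 6.71 - 4.45*i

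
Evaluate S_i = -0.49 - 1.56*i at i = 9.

S_9 = -0.49 + -1.56*9 = -0.49 + -14.04 = -14.53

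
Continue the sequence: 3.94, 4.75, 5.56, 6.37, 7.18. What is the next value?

Differences: 4.75 - 3.94 = 0.81
This is an arithmetic sequence with common difference d = 0.81.
Next term = 7.18 + 0.81 = 7.99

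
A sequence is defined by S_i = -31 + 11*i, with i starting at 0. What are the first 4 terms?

This is an arithmetic sequence.
i=0: S_0 = -31 + 11*0 = -31
i=1: S_1 = -31 + 11*1 = -20
i=2: S_2 = -31 + 11*2 = -9
i=3: S_3 = -31 + 11*3 = 2
The first 4 terms are: [-31, -20, -9, 2]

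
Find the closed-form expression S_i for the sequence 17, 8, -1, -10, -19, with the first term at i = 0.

Check differences: 8 - 17 = -9
-1 - 8 = -9
Common difference d = -9.
First term a = 17.
Formula: S_i = 17 - 9*i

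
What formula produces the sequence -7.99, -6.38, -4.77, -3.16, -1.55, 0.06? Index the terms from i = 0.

Check differences: -6.38 - -7.99 = 1.61
-4.77 - -6.38 = 1.61
Common difference d = 1.61.
First term a = -7.99.
Formula: S_i = -7.99 + 1.61*i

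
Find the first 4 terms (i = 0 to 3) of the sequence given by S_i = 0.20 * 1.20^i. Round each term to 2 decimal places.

This is a geometric sequence.
i=0: S_0 = 0.2 * 1.2^0 = 0.2
i=1: S_1 = 0.2 * 1.2^1 = 0.24
i=2: S_2 = 0.2 * 1.2^2 ≈ 0.29
i=3: S_3 = 0.2 * 1.2^3 ≈ 0.35
The first 4 terms are: [0.2, 0.24, 0.29, 0.35]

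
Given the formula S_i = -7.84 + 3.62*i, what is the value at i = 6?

S_6 = -7.84 + 3.62*6 = -7.84 + 21.72 = 13.88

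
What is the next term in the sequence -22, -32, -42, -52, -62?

Differences: -32 - -22 = -10
This is an arithmetic sequence with common difference d = -10.
Next term = -62 + -10 = -72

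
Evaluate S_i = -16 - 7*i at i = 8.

S_8 = -16 + -7*8 = -16 + -56 = -72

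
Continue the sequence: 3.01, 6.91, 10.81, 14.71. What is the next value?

Differences: 6.91 - 3.01 = 3.9
This is an arithmetic sequence with common difference d = 3.9.
Next term = 14.71 + 3.9 = 18.61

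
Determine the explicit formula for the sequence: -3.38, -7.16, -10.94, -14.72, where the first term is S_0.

Check differences: -7.16 - -3.38 = -3.78
-10.94 - -7.16 = -3.78
Common difference d = -3.78.
First term a = -3.38.
Formula: S_i = -3.38 - 3.78*i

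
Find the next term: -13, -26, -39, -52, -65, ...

Differences: -26 - -13 = -13
This is an arithmetic sequence with common difference d = -13.
Next term = -65 + -13 = -78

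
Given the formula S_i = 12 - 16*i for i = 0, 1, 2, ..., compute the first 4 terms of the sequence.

This is an arithmetic sequence.
i=0: S_0 = 12 + -16*0 = 12
i=1: S_1 = 12 + -16*1 = -4
i=2: S_2 = 12 + -16*2 = -20
i=3: S_3 = 12 + -16*3 = -36
The first 4 terms are: [12, -4, -20, -36]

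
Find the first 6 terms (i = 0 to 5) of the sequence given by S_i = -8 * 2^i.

This is a geometric sequence.
i=0: S_0 = -8 * 2^0 = -8
i=1: S_1 = -8 * 2^1 = -16
i=2: S_2 = -8 * 2^2 = -32
i=3: S_3 = -8 * 2^3 = -64
i=4: S_4 = -8 * 2^4 = -128
i=5: S_5 = -8 * 2^5 = -256
The first 6 terms are: [-8, -16, -32, -64, -128, -256]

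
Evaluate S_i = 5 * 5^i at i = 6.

S_6 = 5 * 5^6 = 5 * 15625 = 78125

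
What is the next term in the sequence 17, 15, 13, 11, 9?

Differences: 15 - 17 = -2
This is an arithmetic sequence with common difference d = -2.
Next term = 9 + -2 = 7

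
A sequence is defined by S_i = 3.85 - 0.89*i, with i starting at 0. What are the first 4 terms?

This is an arithmetic sequence.
i=0: S_0 = 3.85 + -0.89*0 = 3.85
i=1: S_1 = 3.85 + -0.89*1 = 2.96
i=2: S_2 = 3.85 + -0.89*2 = 2.07
i=3: S_3 = 3.85 + -0.89*3 = 1.18
The first 4 terms are: [3.85, 2.96, 2.07, 1.18]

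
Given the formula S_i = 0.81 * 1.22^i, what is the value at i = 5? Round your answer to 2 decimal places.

S_5 = 0.81 * 1.22^5 ≈ 0.81 * 2.7027 ≈ 2.19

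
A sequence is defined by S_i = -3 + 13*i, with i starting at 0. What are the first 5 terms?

This is an arithmetic sequence.
i=0: S_0 = -3 + 13*0 = -3
i=1: S_1 = -3 + 13*1 = 10
i=2: S_2 = -3 + 13*2 = 23
i=3: S_3 = -3 + 13*3 = 36
i=4: S_4 = -3 + 13*4 = 49
The first 5 terms are: [-3, 10, 23, 36, 49]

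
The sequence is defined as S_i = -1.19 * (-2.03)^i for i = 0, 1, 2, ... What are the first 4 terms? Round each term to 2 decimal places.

This is a geometric sequence.
i=0: S_0 = -1.19 * (-2.03)^0 = -1.19
i=1: S_1 = -1.19 * (-2.03)^1 ≈ 2.42
i=2: S_2 = -1.19 * (-2.03)^2 ≈ -4.9
i=3: S_3 = -1.19 * (-2.03)^3 ≈ 9.95
The first 4 terms are: [-1.19, 2.42, -4.9, 9.95]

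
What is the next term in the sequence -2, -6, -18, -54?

Ratios: -6 / -2 = 3.0
This is a geometric sequence with common ratio r = 3.
Next term = -54 * 3 = -162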